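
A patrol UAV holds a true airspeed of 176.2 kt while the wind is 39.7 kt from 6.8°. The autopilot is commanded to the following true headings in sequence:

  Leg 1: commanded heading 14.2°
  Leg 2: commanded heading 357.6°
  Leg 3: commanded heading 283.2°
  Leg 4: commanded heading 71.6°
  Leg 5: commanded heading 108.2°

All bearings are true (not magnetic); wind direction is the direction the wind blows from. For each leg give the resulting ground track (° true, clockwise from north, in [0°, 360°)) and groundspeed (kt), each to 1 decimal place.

Leg 1: track=16.3°, groundspeed=136.9 kt
Leg 2: track=354.9°, groundspeed=137.2 kt
Leg 3: track=270.3°, groundspeed=176.2 kt
Leg 4: track=84.3°, groundspeed=163.3 kt
Leg 5: track=120.1°, groundspeed=188.1 kt

Leg 1: heading 14.2°; drift +2.1° → track 16.3°, groundspeed 136.9 kt
Leg 2: heading 357.6°; drift -2.7° → track 354.9°, groundspeed 137.2 kt
Leg 3: heading 283.2°; drift -12.9° → track 270.3°, groundspeed 176.2 kt
Leg 4: heading 71.6°; drift +12.7° → track 84.3°, groundspeed 163.3 kt
Leg 5: heading 108.2°; drift +11.9° → track 120.1°, groundspeed 188.1 kt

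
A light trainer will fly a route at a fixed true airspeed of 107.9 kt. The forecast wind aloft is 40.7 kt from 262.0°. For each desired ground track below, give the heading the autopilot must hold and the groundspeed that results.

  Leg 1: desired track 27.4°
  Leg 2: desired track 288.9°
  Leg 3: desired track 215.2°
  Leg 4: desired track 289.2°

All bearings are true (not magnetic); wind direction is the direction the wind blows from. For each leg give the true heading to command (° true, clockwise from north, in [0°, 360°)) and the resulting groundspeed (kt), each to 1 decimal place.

Leg 1: heading=9.5°, groundspeed=126.2 kt
Leg 2: heading=279.1°, groundspeed=70.0 kt
Leg 3: heading=231.2°, groundspeed=75.9 kt
Leg 4: heading=279.3°, groundspeed=70.1 kt

Leg 1: desired track 27.4°; wind correction -17.9° → command heading 9.5°, groundspeed 126.2 kt
Leg 2: desired track 288.9°; wind correction -9.8° → command heading 279.1°, groundspeed 70.0 kt
Leg 3: desired track 215.2°; wind correction +16.0° → command heading 231.2°, groundspeed 75.9 kt
Leg 4: desired track 289.2°; wind correction -9.9° → command heading 279.3°, groundspeed 70.1 kt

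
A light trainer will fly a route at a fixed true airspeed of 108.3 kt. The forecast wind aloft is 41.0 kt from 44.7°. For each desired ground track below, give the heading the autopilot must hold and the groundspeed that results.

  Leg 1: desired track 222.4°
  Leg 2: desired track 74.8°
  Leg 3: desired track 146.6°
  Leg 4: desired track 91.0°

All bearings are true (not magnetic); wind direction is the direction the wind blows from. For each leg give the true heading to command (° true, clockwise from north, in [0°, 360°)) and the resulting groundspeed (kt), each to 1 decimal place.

Leg 1: desired track 222.4°; wind correction -0.9° → command heading 221.5°, groundspeed 149.3 kt
Leg 2: desired track 74.8°; wind correction -10.9° → command heading 63.9°, groundspeed 70.9 kt
Leg 3: desired track 146.6°; wind correction -21.7° → command heading 124.9°, groundspeed 109.0 kt
Leg 4: desired track 91.0°; wind correction -15.9° → command heading 75.1°, groundspeed 75.8 kt

Leg 1: heading=221.5°, groundspeed=149.3 kt
Leg 2: heading=63.9°, groundspeed=70.9 kt
Leg 3: heading=124.9°, groundspeed=109.0 kt
Leg 4: heading=75.1°, groundspeed=75.8 kt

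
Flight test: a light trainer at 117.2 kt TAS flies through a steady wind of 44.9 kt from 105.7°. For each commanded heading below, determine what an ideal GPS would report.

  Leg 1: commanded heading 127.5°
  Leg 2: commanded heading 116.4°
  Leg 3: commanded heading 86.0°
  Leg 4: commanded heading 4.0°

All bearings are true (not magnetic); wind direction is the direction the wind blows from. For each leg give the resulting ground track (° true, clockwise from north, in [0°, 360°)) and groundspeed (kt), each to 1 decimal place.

Leg 1: track=140.0°, groundspeed=77.3 kt
Leg 2: track=122.9°, groundspeed=73.6 kt
Leg 3: track=74.6°, groundspeed=76.4 kt
Leg 4: track=344.8°, groundspeed=133.7 kt

Leg 1: heading 127.5°; drift +12.5° → track 140.0°, groundspeed 77.3 kt
Leg 2: heading 116.4°; drift +6.5° → track 122.9°, groundspeed 73.6 kt
Leg 3: heading 86.0°; drift -11.4° → track 74.6°, groundspeed 76.4 kt
Leg 4: heading 4.0°; drift -19.2° → track 344.8°, groundspeed 133.7 kt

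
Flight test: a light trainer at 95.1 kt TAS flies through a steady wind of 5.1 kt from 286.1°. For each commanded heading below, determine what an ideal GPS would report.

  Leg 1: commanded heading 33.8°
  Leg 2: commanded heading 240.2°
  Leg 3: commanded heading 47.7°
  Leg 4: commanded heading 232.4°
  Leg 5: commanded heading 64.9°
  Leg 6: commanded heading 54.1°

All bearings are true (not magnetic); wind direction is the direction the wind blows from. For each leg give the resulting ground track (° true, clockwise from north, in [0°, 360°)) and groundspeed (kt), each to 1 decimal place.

Leg 1: track=36.7°, groundspeed=96.8 kt
Leg 2: track=237.9°, groundspeed=91.6 kt
Leg 3: track=50.2°, groundspeed=97.9 kt
Leg 4: track=229.8°, groundspeed=92.2 kt
Leg 5: track=66.8°, groundspeed=99.0 kt
Leg 6: track=56.4°, groundspeed=98.3 kt

Leg 1: heading 33.8°; drift +2.9° → track 36.7°, groundspeed 96.8 kt
Leg 2: heading 240.2°; drift -2.3° → track 237.9°, groundspeed 91.6 kt
Leg 3: heading 47.7°; drift +2.5° → track 50.2°, groundspeed 97.9 kt
Leg 4: heading 232.4°; drift -2.6° → track 229.8°, groundspeed 92.2 kt
Leg 5: heading 64.9°; drift +1.9° → track 66.8°, groundspeed 99.0 kt
Leg 6: heading 54.1°; drift +2.3° → track 56.4°, groundspeed 98.3 kt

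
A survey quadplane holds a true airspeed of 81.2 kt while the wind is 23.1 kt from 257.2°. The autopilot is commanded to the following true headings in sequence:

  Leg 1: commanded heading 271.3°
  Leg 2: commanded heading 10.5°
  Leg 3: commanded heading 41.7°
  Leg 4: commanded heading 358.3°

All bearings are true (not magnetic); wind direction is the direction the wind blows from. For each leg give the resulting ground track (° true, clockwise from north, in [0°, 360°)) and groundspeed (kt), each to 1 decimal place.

Leg 1: heading 271.3°; drift +5.5° → track 276.8°, groundspeed 59.1 kt
Leg 2: heading 10.5°; drift +13.2° → track 23.7°, groundspeed 92.8 kt
Leg 3: heading 41.7°; drift +7.6° → track 49.3°, groundspeed 100.9 kt
Leg 4: heading 358.3°; drift +14.8° → track 13.1°, groundspeed 88.6 kt

Leg 1: track=276.8°, groundspeed=59.1 kt
Leg 2: track=23.7°, groundspeed=92.8 kt
Leg 3: track=49.3°, groundspeed=100.9 kt
Leg 4: track=13.1°, groundspeed=88.6 kt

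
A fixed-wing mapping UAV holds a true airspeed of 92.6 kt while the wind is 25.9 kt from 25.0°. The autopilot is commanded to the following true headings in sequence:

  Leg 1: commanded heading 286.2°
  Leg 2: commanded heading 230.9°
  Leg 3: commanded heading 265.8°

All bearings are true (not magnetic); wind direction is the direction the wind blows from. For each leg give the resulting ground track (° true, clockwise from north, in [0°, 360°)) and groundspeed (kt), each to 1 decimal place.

Leg 1: track=271.4°, groundspeed=99.9 kt
Leg 2: track=225.3°, groundspeed=116.4 kt
Leg 3: track=253.7°, groundspeed=107.6 kt

Leg 1: heading 286.2°; drift -14.8° → track 271.4°, groundspeed 99.9 kt
Leg 2: heading 230.9°; drift -5.6° → track 225.3°, groundspeed 116.4 kt
Leg 3: heading 265.8°; drift -12.1° → track 253.7°, groundspeed 107.6 kt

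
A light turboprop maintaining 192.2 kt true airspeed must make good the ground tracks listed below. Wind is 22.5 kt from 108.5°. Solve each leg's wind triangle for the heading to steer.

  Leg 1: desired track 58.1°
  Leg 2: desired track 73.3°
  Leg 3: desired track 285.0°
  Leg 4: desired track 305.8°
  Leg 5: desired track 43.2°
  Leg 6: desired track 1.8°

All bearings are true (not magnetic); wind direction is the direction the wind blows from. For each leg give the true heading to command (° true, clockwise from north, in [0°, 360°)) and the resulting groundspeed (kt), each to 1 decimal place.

Leg 1: heading=63.3°, groundspeed=177.1 kt
Leg 2: heading=77.2°, groundspeed=173.4 kt
Leg 3: heading=284.6°, groundspeed=214.7 kt
Leg 4: heading=307.8°, groundspeed=213.6 kt
Leg 5: heading=49.3°, groundspeed=181.7 kt
Leg 6: heading=8.2°, groundspeed=197.5 kt

Leg 1: desired track 58.1°; wind correction +5.2° → command heading 63.3°, groundspeed 177.1 kt
Leg 2: desired track 73.3°; wind correction +3.9° → command heading 77.2°, groundspeed 173.4 kt
Leg 3: desired track 285.0°; wind correction -0.4° → command heading 284.6°, groundspeed 214.7 kt
Leg 4: desired track 305.8°; wind correction +2.0° → command heading 307.8°, groundspeed 213.6 kt
Leg 5: desired track 43.2°; wind correction +6.1° → command heading 49.3°, groundspeed 181.7 kt
Leg 6: desired track 1.8°; wind correction +6.4° → command heading 8.2°, groundspeed 197.5 kt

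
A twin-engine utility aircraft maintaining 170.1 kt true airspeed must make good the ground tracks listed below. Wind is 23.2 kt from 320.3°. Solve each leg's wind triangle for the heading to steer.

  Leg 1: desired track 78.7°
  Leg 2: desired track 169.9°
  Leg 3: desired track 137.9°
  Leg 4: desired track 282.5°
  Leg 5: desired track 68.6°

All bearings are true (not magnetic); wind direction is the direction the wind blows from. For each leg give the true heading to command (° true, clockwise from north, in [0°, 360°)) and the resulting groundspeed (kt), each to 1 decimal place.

Leg 1: desired track 78.7°; wind correction -6.9° → command heading 71.8°, groundspeed 179.9 kt
Leg 2: desired track 169.9°; wind correction +3.9° → command heading 173.8°, groundspeed 189.9 kt
Leg 3: desired track 137.9°; wind correction -0.3° → command heading 137.6°, groundspeed 193.3 kt
Leg 4: desired track 282.5°; wind correction +4.8° → command heading 287.3°, groundspeed 151.2 kt
Leg 5: desired track 68.6°; wind correction -7.4° → command heading 61.2°, groundspeed 176.0 kt

Leg 1: heading=71.8°, groundspeed=179.9 kt
Leg 2: heading=173.8°, groundspeed=189.9 kt
Leg 3: heading=137.6°, groundspeed=193.3 kt
Leg 4: heading=287.3°, groundspeed=151.2 kt
Leg 5: heading=61.2°, groundspeed=176.0 kt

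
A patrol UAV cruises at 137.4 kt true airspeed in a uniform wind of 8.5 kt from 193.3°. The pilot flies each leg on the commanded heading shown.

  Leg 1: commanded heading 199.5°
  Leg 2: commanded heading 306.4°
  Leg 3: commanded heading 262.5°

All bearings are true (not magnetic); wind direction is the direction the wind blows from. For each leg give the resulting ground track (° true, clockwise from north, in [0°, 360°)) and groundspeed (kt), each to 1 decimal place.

Leg 1: heading 199.5°; drift +0.4° → track 199.9°, groundspeed 129.0 kt
Leg 2: heading 306.4°; drift +3.2° → track 309.6°, groundspeed 141.0 kt
Leg 3: heading 262.5°; drift +3.4° → track 265.9°, groundspeed 134.6 kt

Leg 1: track=199.9°, groundspeed=129.0 kt
Leg 2: track=309.6°, groundspeed=141.0 kt
Leg 3: track=265.9°, groundspeed=134.6 kt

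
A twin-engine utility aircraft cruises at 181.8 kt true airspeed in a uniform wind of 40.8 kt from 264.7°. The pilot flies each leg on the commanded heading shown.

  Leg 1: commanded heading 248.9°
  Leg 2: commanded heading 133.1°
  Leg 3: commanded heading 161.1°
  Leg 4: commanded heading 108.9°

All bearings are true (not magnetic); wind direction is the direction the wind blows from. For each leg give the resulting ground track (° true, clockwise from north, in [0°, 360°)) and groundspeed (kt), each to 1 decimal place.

Leg 1: track=244.4°, groundspeed=143.0 kt
Leg 2: track=124.8°, groundspeed=211.1 kt
Leg 3: track=149.4°, groundspeed=195.5 kt
Leg 4: track=104.5°, groundspeed=219.7 kt

Leg 1: heading 248.9°; drift -4.5° → track 244.4°, groundspeed 143.0 kt
Leg 2: heading 133.1°; drift -8.3° → track 124.8°, groundspeed 211.1 kt
Leg 3: heading 161.1°; drift -11.7° → track 149.4°, groundspeed 195.5 kt
Leg 4: heading 108.9°; drift -4.4° → track 104.5°, groundspeed 219.7 kt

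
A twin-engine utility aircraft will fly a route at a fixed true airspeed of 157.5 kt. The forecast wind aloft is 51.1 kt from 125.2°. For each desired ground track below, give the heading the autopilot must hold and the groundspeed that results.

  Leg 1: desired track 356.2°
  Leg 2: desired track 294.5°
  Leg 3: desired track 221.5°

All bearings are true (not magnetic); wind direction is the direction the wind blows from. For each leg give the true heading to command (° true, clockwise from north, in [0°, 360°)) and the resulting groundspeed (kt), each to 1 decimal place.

Leg 1: heading=10.8°, groundspeed=184.6 kt
Leg 2: heading=291.0°, groundspeed=207.4 kt
Leg 3: heading=202.7°, groundspeed=154.7 kt

Leg 1: desired track 356.2°; wind correction +14.6° → command heading 10.8°, groundspeed 184.6 kt
Leg 2: desired track 294.5°; wind correction -3.5° → command heading 291.0°, groundspeed 207.4 kt
Leg 3: desired track 221.5°; wind correction -18.8° → command heading 202.7°, groundspeed 154.7 kt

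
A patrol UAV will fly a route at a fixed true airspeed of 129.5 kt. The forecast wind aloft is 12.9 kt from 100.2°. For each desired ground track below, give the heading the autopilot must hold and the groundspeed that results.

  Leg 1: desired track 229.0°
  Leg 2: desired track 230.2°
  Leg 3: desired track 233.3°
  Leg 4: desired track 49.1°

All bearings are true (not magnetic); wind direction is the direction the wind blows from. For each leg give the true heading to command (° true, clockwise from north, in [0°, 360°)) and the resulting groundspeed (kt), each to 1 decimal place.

Leg 1: desired track 229.0°; wind correction -4.5° → command heading 224.5°, groundspeed 137.2 kt
Leg 2: desired track 230.2°; wind correction -4.4° → command heading 225.8°, groundspeed 137.4 kt
Leg 3: desired track 233.3°; wind correction -4.2° → command heading 229.1°, groundspeed 138.0 kt
Leg 4: desired track 49.1°; wind correction +4.4° → command heading 53.5°, groundspeed 121.0 kt

Leg 1: heading=224.5°, groundspeed=137.2 kt
Leg 2: heading=225.8°, groundspeed=137.4 kt
Leg 3: heading=229.1°, groundspeed=138.0 kt
Leg 4: heading=53.5°, groundspeed=121.0 kt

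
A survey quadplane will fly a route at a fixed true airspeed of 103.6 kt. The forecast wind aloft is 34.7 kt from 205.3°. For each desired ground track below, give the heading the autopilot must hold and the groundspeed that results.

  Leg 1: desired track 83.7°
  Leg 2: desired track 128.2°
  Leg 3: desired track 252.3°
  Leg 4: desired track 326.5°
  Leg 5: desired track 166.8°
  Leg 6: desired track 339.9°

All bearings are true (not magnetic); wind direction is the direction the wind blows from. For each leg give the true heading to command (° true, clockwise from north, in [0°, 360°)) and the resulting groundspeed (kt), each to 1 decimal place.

Leg 1: desired track 83.7°; wind correction +16.6° → command heading 100.3°, groundspeed 117.5 kt
Leg 2: desired track 128.2°; wind correction +19.1° → command heading 147.3°, groundspeed 90.2 kt
Leg 3: desired track 252.3°; wind correction -14.2° → command heading 238.1°, groundspeed 76.8 kt
Leg 4: desired track 326.5°; wind correction -16.6° → command heading 309.9°, groundspeed 117.2 kt
Leg 5: desired track 166.8°; wind correction +12.0° → command heading 178.8°, groundspeed 74.2 kt
Leg 6: desired track 339.9°; wind correction -13.8° → command heading 326.1°, groundspeed 125.0 kt

Leg 1: heading=100.3°, groundspeed=117.5 kt
Leg 2: heading=147.3°, groundspeed=90.2 kt
Leg 3: heading=238.1°, groundspeed=76.8 kt
Leg 4: heading=309.9°, groundspeed=117.2 kt
Leg 5: heading=178.8°, groundspeed=74.2 kt
Leg 6: heading=326.1°, groundspeed=125.0 kt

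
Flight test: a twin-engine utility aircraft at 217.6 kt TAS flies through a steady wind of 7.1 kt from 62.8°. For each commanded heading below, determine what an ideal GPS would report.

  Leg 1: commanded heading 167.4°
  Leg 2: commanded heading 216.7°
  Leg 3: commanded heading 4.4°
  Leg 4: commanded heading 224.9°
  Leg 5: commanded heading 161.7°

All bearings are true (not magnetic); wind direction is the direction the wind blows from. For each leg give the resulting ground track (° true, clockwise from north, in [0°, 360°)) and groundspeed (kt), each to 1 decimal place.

Leg 1: heading 167.4°; drift +1.8° → track 169.2°, groundspeed 219.5 kt
Leg 2: heading 216.7°; drift +0.8° → track 217.5°, groundspeed 224.0 kt
Leg 3: heading 4.4°; drift -1.6° → track 2.8°, groundspeed 214.0 kt
Leg 4: heading 224.9°; drift +0.6° → track 225.5°, groundspeed 224.4 kt
Leg 5: heading 161.7°; drift +1.8° → track 163.5°, groundspeed 218.8 kt

Leg 1: track=169.2°, groundspeed=219.5 kt
Leg 2: track=217.5°, groundspeed=224.0 kt
Leg 3: track=2.8°, groundspeed=214.0 kt
Leg 4: track=225.5°, groundspeed=224.4 kt
Leg 5: track=163.5°, groundspeed=218.8 kt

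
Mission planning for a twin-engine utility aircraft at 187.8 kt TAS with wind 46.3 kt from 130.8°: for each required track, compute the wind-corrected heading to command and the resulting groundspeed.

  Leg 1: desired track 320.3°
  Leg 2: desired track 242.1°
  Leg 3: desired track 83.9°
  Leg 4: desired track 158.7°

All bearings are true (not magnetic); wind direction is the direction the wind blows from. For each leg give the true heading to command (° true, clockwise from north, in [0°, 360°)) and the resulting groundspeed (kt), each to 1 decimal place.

Leg 1: desired track 320.3°; wind correction +2.3° → command heading 322.6°, groundspeed 233.3 kt
Leg 2: desired track 242.1°; wind correction -13.3° → command heading 228.8°, groundspeed 199.6 kt
Leg 3: desired track 83.9°; wind correction +10.4° → command heading 94.3°, groundspeed 153.1 kt
Leg 4: desired track 158.7°; wind correction -6.6° → command heading 152.1°, groundspeed 145.6 kt

Leg 1: heading=322.6°, groundspeed=233.3 kt
Leg 2: heading=228.8°, groundspeed=199.6 kt
Leg 3: heading=94.3°, groundspeed=153.1 kt
Leg 4: heading=152.1°, groundspeed=145.6 kt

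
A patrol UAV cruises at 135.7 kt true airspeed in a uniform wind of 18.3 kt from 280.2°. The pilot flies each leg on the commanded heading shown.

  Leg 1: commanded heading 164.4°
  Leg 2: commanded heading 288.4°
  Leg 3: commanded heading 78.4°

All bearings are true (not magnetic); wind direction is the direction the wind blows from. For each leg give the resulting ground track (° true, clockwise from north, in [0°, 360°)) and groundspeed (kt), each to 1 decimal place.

Leg 1: track=157.9°, groundspeed=144.6 kt
Leg 2: track=289.7°, groundspeed=117.6 kt
Leg 3: track=80.9°, groundspeed=152.8 kt

Leg 1: heading 164.4°; drift -6.5° → track 157.9°, groundspeed 144.6 kt
Leg 2: heading 288.4°; drift +1.3° → track 289.7°, groundspeed 117.6 kt
Leg 3: heading 78.4°; drift +2.5° → track 80.9°, groundspeed 152.8 kt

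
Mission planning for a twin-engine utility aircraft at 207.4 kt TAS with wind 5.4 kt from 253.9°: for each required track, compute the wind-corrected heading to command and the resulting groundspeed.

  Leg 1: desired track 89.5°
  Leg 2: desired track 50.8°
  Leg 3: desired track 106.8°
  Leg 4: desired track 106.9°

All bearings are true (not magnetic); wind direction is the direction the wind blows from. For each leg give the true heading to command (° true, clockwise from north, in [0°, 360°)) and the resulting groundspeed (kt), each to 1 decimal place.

Leg 1: heading=89.9°, groundspeed=212.6 kt
Leg 2: heading=50.2°, groundspeed=212.4 kt
Leg 3: heading=107.6°, groundspeed=211.9 kt
Leg 4: heading=107.7°, groundspeed=211.9 kt

Leg 1: desired track 89.5°; wind correction +0.4° → command heading 89.9°, groundspeed 212.6 kt
Leg 2: desired track 50.8°; wind correction -0.6° → command heading 50.2°, groundspeed 212.4 kt
Leg 3: desired track 106.8°; wind correction +0.8° → command heading 107.6°, groundspeed 211.9 kt
Leg 4: desired track 106.9°; wind correction +0.8° → command heading 107.7°, groundspeed 211.9 kt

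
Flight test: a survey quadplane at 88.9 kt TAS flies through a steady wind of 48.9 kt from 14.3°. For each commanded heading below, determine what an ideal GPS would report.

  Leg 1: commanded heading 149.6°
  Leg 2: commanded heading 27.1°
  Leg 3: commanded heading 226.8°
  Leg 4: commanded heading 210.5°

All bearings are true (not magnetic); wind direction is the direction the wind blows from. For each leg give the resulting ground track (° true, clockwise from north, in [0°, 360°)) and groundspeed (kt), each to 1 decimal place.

Leg 1: track=165.1°, groundspeed=128.4 kt
Leg 2: track=41.8°, groundspeed=42.6 kt
Leg 3: track=215.4°, groundspeed=132.8 kt
Leg 4: track=204.8°, groundspeed=136.5 kt

Leg 1: heading 149.6°; drift +15.5° → track 165.1°, groundspeed 128.4 kt
Leg 2: heading 27.1°; drift +14.7° → track 41.8°, groundspeed 42.6 kt
Leg 3: heading 226.8°; drift -11.4° → track 215.4°, groundspeed 132.8 kt
Leg 4: heading 210.5°; drift -5.7° → track 204.8°, groundspeed 136.5 kt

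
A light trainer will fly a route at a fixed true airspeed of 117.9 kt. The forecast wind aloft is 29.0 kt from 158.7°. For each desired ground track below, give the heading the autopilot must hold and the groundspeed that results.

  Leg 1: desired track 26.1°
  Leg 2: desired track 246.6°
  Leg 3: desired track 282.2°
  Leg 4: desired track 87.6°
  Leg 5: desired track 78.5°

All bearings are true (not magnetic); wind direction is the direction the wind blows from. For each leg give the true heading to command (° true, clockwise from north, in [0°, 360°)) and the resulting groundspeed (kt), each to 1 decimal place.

Leg 1: desired track 26.1°; wind correction +10.4° → command heading 36.5°, groundspeed 135.6 kt
Leg 2: desired track 246.6°; wind correction -14.2° → command heading 232.4°, groundspeed 113.2 kt
Leg 3: desired track 282.2°; wind correction -11.8° → command heading 270.4°, groundspeed 131.4 kt
Leg 4: desired track 87.6°; wind correction +13.5° → command heading 101.1°, groundspeed 105.3 kt
Leg 5: desired track 78.5°; wind correction +14.0° → command heading 92.5°, groundspeed 109.4 kt

Leg 1: heading=36.5°, groundspeed=135.6 kt
Leg 2: heading=232.4°, groundspeed=113.2 kt
Leg 3: heading=270.4°, groundspeed=131.4 kt
Leg 4: heading=101.1°, groundspeed=105.3 kt
Leg 5: heading=92.5°, groundspeed=109.4 kt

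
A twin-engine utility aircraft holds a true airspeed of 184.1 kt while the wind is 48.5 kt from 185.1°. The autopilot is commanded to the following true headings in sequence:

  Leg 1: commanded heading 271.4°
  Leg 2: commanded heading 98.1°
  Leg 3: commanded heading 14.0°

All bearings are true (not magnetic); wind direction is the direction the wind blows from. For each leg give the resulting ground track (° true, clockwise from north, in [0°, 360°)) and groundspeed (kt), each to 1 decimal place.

Leg 1: track=286.4°, groundspeed=187.3 kt
Leg 2: track=83.2°, groundspeed=187.9 kt
Leg 3: track=12.1°, groundspeed=232.1 kt

Leg 1: heading 271.4°; drift +15.0° → track 286.4°, groundspeed 187.3 kt
Leg 2: heading 98.1°; drift -14.9° → track 83.2°, groundspeed 187.9 kt
Leg 3: heading 14.0°; drift -1.9° → track 12.1°, groundspeed 232.1 kt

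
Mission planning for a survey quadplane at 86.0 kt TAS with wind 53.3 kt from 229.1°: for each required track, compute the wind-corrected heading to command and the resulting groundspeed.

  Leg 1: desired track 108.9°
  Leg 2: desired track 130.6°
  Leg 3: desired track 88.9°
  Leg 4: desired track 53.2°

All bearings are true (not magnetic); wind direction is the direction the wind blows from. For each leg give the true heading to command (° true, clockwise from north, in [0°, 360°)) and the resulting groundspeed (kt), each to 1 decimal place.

Leg 1: heading=141.3°, groundspeed=99.4 kt
Leg 2: heading=168.4°, groundspeed=75.8 kt
Leg 3: heading=112.3°, groundspeed=119.9 kt
Leg 4: heading=55.7°, groundspeed=139.1 kt

Leg 1: desired track 108.9°; wind correction +32.4° → command heading 141.3°, groundspeed 99.4 kt
Leg 2: desired track 130.6°; wind correction +37.8° → command heading 168.4°, groundspeed 75.8 kt
Leg 3: desired track 88.9°; wind correction +23.4° → command heading 112.3°, groundspeed 119.9 kt
Leg 4: desired track 53.2°; wind correction +2.5° → command heading 55.7°, groundspeed 139.1 kt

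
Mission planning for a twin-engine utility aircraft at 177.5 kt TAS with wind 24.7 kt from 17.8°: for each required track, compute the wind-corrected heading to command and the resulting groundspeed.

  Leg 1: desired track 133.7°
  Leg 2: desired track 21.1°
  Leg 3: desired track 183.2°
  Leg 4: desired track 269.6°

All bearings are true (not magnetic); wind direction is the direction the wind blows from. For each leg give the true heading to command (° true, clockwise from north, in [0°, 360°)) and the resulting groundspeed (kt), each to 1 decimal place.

Leg 1: desired track 133.7°; wind correction -7.2° → command heading 126.5°, groundspeed 186.9 kt
Leg 2: desired track 21.1°; wind correction -0.5° → command heading 20.6°, groundspeed 152.8 kt
Leg 3: desired track 183.2°; wind correction -2.0° → command heading 181.2°, groundspeed 201.3 kt
Leg 4: desired track 269.6°; wind correction +7.6° → command heading 277.2°, groundspeed 183.7 kt

Leg 1: heading=126.5°, groundspeed=186.9 kt
Leg 2: heading=20.6°, groundspeed=152.8 kt
Leg 3: heading=181.2°, groundspeed=201.3 kt
Leg 4: heading=277.2°, groundspeed=183.7 kt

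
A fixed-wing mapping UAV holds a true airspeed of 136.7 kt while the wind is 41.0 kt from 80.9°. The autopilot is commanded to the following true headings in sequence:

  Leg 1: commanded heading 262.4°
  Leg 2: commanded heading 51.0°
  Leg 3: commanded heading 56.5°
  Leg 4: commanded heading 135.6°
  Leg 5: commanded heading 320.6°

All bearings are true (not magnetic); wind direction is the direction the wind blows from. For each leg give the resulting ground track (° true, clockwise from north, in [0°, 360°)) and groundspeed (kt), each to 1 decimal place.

Leg 1: heading 262.4°; drift -0.3° → track 262.1°, groundspeed 177.7 kt
Leg 2: heading 51.0°; drift -11.4° → track 39.6°, groundspeed 103.2 kt
Leg 3: heading 56.5°; drift -9.7° → track 46.8°, groundspeed 100.8 kt
Leg 4: heading 135.6°; drift +16.5° → track 152.1°, groundspeed 117.9 kt
Leg 5: heading 320.6°; drift -12.7° → track 307.9°, groundspeed 161.3 kt

Leg 1: track=262.1°, groundspeed=177.7 kt
Leg 2: track=39.6°, groundspeed=103.2 kt
Leg 3: track=46.8°, groundspeed=100.8 kt
Leg 4: track=152.1°, groundspeed=117.9 kt
Leg 5: track=307.9°, groundspeed=161.3 kt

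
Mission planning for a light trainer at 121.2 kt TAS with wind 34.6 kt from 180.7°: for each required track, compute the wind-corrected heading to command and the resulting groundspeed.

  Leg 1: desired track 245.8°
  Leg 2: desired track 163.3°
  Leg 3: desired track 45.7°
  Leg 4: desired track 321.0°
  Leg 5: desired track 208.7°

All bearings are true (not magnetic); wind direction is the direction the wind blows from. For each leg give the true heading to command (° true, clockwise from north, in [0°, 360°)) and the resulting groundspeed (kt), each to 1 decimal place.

Leg 1: desired track 245.8°; wind correction -15.0° → command heading 230.8°, groundspeed 102.5 kt
Leg 2: desired track 163.3°; wind correction +4.9° → command heading 168.2°, groundspeed 87.7 kt
Leg 3: desired track 45.7°; wind correction +11.6° → command heading 57.3°, groundspeed 143.2 kt
Leg 4: desired track 321.0°; wind correction -10.5° → command heading 310.5°, groundspeed 145.8 kt
Leg 5: desired track 208.7°; wind correction -7.7° → command heading 201.0°, groundspeed 89.6 kt

Leg 1: heading=230.8°, groundspeed=102.5 kt
Leg 2: heading=168.2°, groundspeed=87.7 kt
Leg 3: heading=57.3°, groundspeed=143.2 kt
Leg 4: heading=310.5°, groundspeed=145.8 kt
Leg 5: heading=201.0°, groundspeed=89.6 kt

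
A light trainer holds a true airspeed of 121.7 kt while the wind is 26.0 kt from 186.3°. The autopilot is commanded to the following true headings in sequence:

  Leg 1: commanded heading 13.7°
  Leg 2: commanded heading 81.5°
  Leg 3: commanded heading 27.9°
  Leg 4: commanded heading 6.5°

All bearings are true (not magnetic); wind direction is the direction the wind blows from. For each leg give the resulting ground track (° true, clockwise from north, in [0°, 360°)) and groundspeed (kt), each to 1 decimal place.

Leg 1: track=12.4°, groundspeed=147.5 kt
Leg 2: track=70.4°, groundspeed=130.8 kt
Leg 3: track=24.1°, groundspeed=146.2 kt
Leg 4: track=6.5°, groundspeed=147.7 kt

Leg 1: heading 13.7°; drift -1.3° → track 12.4°, groundspeed 147.5 kt
Leg 2: heading 81.5°; drift -11.1° → track 70.4°, groundspeed 130.8 kt
Leg 3: heading 27.9°; drift -3.8° → track 24.1°, groundspeed 146.2 kt
Leg 4: heading 6.5°; drift +0.0° → track 6.5°, groundspeed 147.7 kt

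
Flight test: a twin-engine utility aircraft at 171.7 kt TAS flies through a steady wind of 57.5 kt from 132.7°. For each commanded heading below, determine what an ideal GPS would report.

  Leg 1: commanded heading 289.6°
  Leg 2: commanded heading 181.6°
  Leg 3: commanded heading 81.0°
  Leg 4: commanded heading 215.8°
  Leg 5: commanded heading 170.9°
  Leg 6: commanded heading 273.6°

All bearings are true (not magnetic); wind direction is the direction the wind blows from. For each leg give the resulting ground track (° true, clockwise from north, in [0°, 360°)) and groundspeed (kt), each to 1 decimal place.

Leg 1: heading 289.6°; drift +5.7° → track 295.3°, groundspeed 225.7 kt
Leg 2: heading 181.6°; drift +17.9° → track 199.5°, groundspeed 140.7 kt
Leg 3: heading 81.0°; drift -18.3° → track 62.7°, groundspeed 143.4 kt
Leg 4: heading 215.8°; drift +19.1° → track 234.9°, groundspeed 174.4 kt
Leg 5: heading 170.9°; drift +15.7° → track 186.6°, groundspeed 131.4 kt
Leg 6: heading 273.6°; drift +9.5° → track 283.1°, groundspeed 219.3 kt

Leg 1: track=295.3°, groundspeed=225.7 kt
Leg 2: track=199.5°, groundspeed=140.7 kt
Leg 3: track=62.7°, groundspeed=143.4 kt
Leg 4: track=234.9°, groundspeed=174.4 kt
Leg 5: track=186.6°, groundspeed=131.4 kt
Leg 6: track=283.1°, groundspeed=219.3 kt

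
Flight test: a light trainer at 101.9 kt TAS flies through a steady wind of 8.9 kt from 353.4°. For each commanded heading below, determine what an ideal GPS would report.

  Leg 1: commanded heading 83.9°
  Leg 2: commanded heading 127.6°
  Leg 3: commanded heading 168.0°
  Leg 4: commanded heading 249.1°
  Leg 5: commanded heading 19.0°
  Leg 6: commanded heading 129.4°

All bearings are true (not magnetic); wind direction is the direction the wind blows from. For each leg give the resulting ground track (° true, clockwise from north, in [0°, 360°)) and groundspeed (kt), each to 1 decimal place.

Leg 1: heading 83.9°; drift +5.0° → track 88.9°, groundspeed 102.4 kt
Leg 2: heading 127.6°; drift +3.4° → track 131.0°, groundspeed 108.3 kt
Leg 3: heading 168.0°; drift +0.4° → track 168.4°, groundspeed 110.8 kt
Leg 4: heading 249.1°; drift -4.7° → track 244.4°, groundspeed 104.5 kt
Leg 5: heading 19.0°; drift +2.3° → track 21.3°, groundspeed 94.0 kt
Leg 6: heading 129.4°; drift +3.3° → track 132.7°, groundspeed 108.5 kt

Leg 1: track=88.9°, groundspeed=102.4 kt
Leg 2: track=131.0°, groundspeed=108.3 kt
Leg 3: track=168.4°, groundspeed=110.8 kt
Leg 4: track=244.4°, groundspeed=104.5 kt
Leg 5: track=21.3°, groundspeed=94.0 kt
Leg 6: track=132.7°, groundspeed=108.5 kt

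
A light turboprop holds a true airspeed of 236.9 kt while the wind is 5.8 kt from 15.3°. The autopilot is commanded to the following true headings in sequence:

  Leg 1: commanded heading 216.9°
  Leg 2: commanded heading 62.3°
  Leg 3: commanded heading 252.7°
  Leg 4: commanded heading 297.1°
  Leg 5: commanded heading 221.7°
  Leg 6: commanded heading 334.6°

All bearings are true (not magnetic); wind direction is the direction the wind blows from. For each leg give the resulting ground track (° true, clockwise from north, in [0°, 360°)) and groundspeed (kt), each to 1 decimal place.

Leg 1: track=216.4°, groundspeed=242.3 kt
Leg 2: track=63.3°, groundspeed=233.0 kt
Leg 3: track=251.5°, groundspeed=240.1 kt
Leg 4: track=295.7°, groundspeed=235.8 kt
Leg 5: track=221.1°, groundspeed=242.1 kt
Leg 6: track=333.7°, groundspeed=232.5 kt

Leg 1: heading 216.9°; drift -0.5° → track 216.4°, groundspeed 242.3 kt
Leg 2: heading 62.3°; drift +1.0° → track 63.3°, groundspeed 233.0 kt
Leg 3: heading 252.7°; drift -1.2° → track 251.5°, groundspeed 240.1 kt
Leg 4: heading 297.1°; drift -1.4° → track 295.7°, groundspeed 235.8 kt
Leg 5: heading 221.7°; drift -0.6° → track 221.1°, groundspeed 242.1 kt
Leg 6: heading 334.6°; drift -0.9° → track 333.7°, groundspeed 232.5 kt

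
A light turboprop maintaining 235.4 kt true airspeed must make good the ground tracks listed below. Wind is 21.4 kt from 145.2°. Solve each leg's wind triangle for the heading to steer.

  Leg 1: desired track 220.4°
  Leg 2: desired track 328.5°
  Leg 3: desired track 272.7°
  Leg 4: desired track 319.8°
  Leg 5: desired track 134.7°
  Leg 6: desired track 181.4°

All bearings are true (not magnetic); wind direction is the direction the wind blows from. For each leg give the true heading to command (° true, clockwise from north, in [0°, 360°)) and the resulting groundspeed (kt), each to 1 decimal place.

Leg 1: heading=215.4°, groundspeed=229.0 kt
Leg 2: heading=328.8°, groundspeed=256.8 kt
Leg 3: heading=268.6°, groundspeed=247.8 kt
Leg 4: heading=319.3°, groundspeed=256.7 kt
Leg 5: heading=135.6°, groundspeed=214.3 kt
Leg 6: heading=178.3°, groundspeed=217.8 kt

Leg 1: desired track 220.4°; wind correction -5.0° → command heading 215.4°, groundspeed 229.0 kt
Leg 2: desired track 328.5°; wind correction +0.3° → command heading 328.8°, groundspeed 256.8 kt
Leg 3: desired track 272.7°; wind correction -4.1° → command heading 268.6°, groundspeed 247.8 kt
Leg 4: desired track 319.8°; wind correction -0.5° → command heading 319.3°, groundspeed 256.7 kt
Leg 5: desired track 134.7°; wind correction +0.9° → command heading 135.6°, groundspeed 214.3 kt
Leg 6: desired track 181.4°; wind correction -3.1° → command heading 178.3°, groundspeed 217.8 kt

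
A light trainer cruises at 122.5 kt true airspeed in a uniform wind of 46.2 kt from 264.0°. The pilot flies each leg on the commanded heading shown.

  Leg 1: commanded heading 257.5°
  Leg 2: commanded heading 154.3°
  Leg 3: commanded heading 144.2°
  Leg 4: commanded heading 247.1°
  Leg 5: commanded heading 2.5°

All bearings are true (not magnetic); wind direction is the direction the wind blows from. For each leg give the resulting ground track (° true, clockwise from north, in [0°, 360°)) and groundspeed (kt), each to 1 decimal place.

Leg 1: heading 257.5°; drift -3.9° → track 253.6°, groundspeed 76.8 kt
Leg 2: heading 154.3°; drift -17.5° → track 136.8°, groundspeed 144.8 kt
Leg 3: heading 144.2°; drift -15.4° → track 128.8°, groundspeed 150.9 kt
Leg 4: heading 247.1°; drift -9.7° → track 237.4°, groundspeed 79.4 kt
Leg 5: heading 2.5°; drift +19.5° → track 22.0°, groundspeed 137.2 kt

Leg 1: track=253.6°, groundspeed=76.8 kt
Leg 2: track=136.8°, groundspeed=144.8 kt
Leg 3: track=128.8°, groundspeed=150.9 kt
Leg 4: track=237.4°, groundspeed=79.4 kt
Leg 5: track=22.0°, groundspeed=137.2 kt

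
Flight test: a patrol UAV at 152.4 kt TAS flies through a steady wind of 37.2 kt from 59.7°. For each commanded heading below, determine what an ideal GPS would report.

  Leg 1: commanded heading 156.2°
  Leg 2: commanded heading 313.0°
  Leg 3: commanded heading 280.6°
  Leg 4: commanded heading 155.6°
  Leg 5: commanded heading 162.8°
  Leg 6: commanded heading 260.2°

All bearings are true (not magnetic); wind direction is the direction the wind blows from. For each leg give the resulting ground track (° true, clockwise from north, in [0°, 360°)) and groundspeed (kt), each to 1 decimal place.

Leg 1: track=169.5°, groundspeed=160.9 kt
Leg 2: track=300.7°, groundspeed=166.9 kt
Leg 3: track=272.9°, groundspeed=182.2 kt
Leg 4: track=168.9°, groundspeed=160.5 kt
Leg 5: track=175.5°, groundspeed=164.9 kt
Leg 6: track=256.2°, groundspeed=187.7 kt

Leg 1: heading 156.2°; drift +13.3° → track 169.5°, groundspeed 160.9 kt
Leg 2: heading 313.0°; drift -12.3° → track 300.7°, groundspeed 166.9 kt
Leg 3: heading 280.6°; drift -7.7° → track 272.9°, groundspeed 182.2 kt
Leg 4: heading 155.6°; drift +13.3° → track 168.9°, groundspeed 160.5 kt
Leg 5: heading 162.8°; drift +12.7° → track 175.5°, groundspeed 164.9 kt
Leg 6: heading 260.2°; drift -4.0° → track 256.2°, groundspeed 187.7 kt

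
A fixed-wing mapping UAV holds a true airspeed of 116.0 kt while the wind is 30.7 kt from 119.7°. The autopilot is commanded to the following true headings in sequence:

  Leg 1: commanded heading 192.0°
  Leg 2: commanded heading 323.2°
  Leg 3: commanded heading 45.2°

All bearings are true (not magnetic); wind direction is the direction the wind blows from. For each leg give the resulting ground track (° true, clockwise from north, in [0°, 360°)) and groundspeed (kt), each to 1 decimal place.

Leg 1: track=207.3°, groundspeed=110.6 kt
Leg 2: track=318.3°, groundspeed=144.7 kt
Leg 3: track=29.9°, groundspeed=111.8 kt

Leg 1: heading 192.0°; drift +15.3° → track 207.3°, groundspeed 110.6 kt
Leg 2: heading 323.2°; drift -4.9° → track 318.3°, groundspeed 144.7 kt
Leg 3: heading 45.2°; drift -15.3° → track 29.9°, groundspeed 111.8 kt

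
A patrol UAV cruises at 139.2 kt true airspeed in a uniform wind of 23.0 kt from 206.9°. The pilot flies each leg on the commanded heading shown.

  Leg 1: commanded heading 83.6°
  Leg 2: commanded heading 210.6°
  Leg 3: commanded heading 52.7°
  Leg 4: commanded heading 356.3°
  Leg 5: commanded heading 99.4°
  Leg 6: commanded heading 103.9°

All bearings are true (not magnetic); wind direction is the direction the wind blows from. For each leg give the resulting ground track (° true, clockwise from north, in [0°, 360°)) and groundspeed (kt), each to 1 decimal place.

Leg 1: heading 83.6°; drift -7.2° → track 76.4°, groundspeed 153.0 kt
Leg 2: heading 210.6°; drift +0.7° → track 211.3°, groundspeed 116.3 kt
Leg 3: heading 52.7°; drift -3.6° → track 49.1°, groundspeed 160.2 kt
Leg 4: heading 356.3°; drift +4.2° → track 0.5°, groundspeed 159.4 kt
Leg 5: heading 99.4°; drift -8.5° → track 90.9°, groundspeed 147.8 kt
Leg 6: heading 103.9°; drift -8.8° → track 95.1°, groundspeed 146.1 kt

Leg 1: track=76.4°, groundspeed=153.0 kt
Leg 2: track=211.3°, groundspeed=116.3 kt
Leg 3: track=49.1°, groundspeed=160.2 kt
Leg 4: track=0.5°, groundspeed=159.4 kt
Leg 5: track=90.9°, groundspeed=147.8 kt
Leg 6: track=95.1°, groundspeed=146.1 kt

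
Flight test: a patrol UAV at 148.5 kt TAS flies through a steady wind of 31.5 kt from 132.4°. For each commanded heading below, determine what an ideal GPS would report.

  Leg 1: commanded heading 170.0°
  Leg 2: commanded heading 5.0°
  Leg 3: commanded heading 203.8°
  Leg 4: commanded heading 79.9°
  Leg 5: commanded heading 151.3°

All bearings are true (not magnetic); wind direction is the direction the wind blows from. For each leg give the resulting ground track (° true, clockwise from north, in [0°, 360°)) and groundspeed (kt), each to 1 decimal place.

Leg 1: heading 170.0°; drift +8.8° → track 178.8°, groundspeed 125.0 kt
Leg 2: heading 5.0°; drift -8.5° → track 356.5°, groundspeed 169.5 kt
Leg 3: heading 203.8°; drift +12.2° → track 216.0°, groundspeed 141.6 kt
Leg 4: heading 79.9°; drift -10.9° → track 69.0°, groundspeed 131.7 kt
Leg 5: heading 151.3°; drift +4.9° → track 156.2°, groundspeed 119.1 kt

Leg 1: track=178.8°, groundspeed=125.0 kt
Leg 2: track=356.5°, groundspeed=169.5 kt
Leg 3: track=216.0°, groundspeed=141.6 kt
Leg 4: track=69.0°, groundspeed=131.7 kt
Leg 5: track=156.2°, groundspeed=119.1 kt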